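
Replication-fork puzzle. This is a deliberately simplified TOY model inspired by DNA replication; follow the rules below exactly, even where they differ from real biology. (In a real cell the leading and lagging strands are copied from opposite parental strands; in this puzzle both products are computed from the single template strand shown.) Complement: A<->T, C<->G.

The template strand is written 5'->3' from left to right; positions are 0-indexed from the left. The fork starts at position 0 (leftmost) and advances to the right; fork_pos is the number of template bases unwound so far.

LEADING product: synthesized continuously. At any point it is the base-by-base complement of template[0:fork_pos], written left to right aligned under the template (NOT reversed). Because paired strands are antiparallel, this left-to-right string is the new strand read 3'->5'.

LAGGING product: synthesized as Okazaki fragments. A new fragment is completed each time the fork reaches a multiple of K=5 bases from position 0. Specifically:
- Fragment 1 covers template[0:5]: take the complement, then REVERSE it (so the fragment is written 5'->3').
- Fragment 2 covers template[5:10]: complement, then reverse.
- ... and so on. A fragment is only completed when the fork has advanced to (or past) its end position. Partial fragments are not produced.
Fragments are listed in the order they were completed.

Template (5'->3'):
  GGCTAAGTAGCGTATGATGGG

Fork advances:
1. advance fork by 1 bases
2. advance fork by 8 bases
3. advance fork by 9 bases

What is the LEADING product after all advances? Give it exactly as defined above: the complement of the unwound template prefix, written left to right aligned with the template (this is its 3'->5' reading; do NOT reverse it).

Step 1: advance 1 -> fork_pos = 0 + 1 = 1.
Step 2: advance 8 -> fork_pos = 1 + 8 = 9.
Step 3: advance 9 -> fork_pos = 9 + 9 = 18.
Unwound prefix: template[0:18] = GGCTAAGTAGCGTATGAT
Complement it base by base (A<->T, C<->G), keeping left-to-right order:
  [0:5] GGCTA -> CCGAT
  [5:10] AGTAG -> TCATC
  [10:15] CGTAT -> GCATA
  [15:18] GAT -> CTA
Concatenate: CCGATTCATCGCATACTA (length 18; written aligned with the template, i.e. 3'->5').

Answer: CCGATTCATCGCATACTA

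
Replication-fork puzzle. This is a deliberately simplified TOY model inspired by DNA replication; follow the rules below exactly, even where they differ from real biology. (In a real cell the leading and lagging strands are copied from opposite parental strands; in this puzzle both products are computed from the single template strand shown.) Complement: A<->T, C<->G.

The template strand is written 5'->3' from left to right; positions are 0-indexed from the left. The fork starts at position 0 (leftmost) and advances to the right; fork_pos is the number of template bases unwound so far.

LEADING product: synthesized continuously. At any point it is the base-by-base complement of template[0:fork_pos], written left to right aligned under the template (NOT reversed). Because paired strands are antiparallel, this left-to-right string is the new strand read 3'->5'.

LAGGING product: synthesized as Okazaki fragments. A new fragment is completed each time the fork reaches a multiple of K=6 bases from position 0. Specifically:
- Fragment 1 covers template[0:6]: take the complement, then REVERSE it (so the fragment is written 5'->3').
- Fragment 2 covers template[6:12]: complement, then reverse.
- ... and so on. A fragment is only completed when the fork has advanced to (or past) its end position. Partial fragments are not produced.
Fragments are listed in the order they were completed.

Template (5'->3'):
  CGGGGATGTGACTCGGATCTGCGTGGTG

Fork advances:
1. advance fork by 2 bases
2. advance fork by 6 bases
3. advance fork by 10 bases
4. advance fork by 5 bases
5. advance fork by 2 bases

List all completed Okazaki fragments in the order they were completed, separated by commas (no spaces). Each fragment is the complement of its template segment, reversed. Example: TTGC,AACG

Answer: TCCCCG,GTCACA,ATCCGA,ACGCAG

Derivation:
Step 1: advance 2 -> fork_pos = 0 + 2 = 2. Next multiple of 6 is 6 (not reached); still 0 fragment(s).
Step 2: advance 6 -> fork_pos = 2 + 6 = 8. Reached multiple(s) of 6: 6 -> fragment 1 completed (1 total).
Step 3: advance 10 -> fork_pos = 8 + 10 = 18. Reached multiple(s) of 6: 12, 18 -> fragments 2-3 completed (3 total).
Step 4: advance 5 -> fork_pos = 18 + 5 = 23. Next multiple of 6 is 24 (not reached); still 3 fragment(s).
Step 5: advance 2 -> fork_pos = 23 + 2 = 25. Reached multiple(s) of 6: 24 -> fragment 4 completed (4 total).
Final fork_pos = 25, so 4 fragment(s) are complete. Build each: template segment -> complement -> reverse.
Fragment 1: template[0:6] = CGGGGA -> complement GCCCCT -> reversed TCCCCG
Fragment 2: template[6:12] = TGTGAC -> complement ACACTG -> reversed GTCACA
Fragment 3: template[12:18] = TCGGAT -> complement AGCCTA -> reversed ATCCGA
Fragment 4: template[18:24] = CTGCGT -> complement GACGCA -> reversed ACGCAG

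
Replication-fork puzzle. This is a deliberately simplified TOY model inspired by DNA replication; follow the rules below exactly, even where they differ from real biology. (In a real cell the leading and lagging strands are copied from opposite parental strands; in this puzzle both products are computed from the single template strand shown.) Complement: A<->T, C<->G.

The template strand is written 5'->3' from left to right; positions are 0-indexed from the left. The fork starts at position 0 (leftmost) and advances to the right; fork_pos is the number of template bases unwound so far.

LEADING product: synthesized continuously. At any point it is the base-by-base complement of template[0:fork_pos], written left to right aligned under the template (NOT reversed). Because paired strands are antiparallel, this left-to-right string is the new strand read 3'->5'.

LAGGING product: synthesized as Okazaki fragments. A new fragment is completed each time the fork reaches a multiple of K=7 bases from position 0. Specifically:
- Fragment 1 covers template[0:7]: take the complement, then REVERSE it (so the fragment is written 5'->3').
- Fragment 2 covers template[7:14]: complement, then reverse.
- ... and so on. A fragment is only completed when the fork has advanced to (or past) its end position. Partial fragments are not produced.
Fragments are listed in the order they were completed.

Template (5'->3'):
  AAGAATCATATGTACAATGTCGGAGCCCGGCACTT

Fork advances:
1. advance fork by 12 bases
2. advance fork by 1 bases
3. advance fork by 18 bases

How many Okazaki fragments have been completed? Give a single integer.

Step 1: advance 12 -> fork_pos = 0 + 12 = 12. Reached multiple(s) of 7: 7 -> fragment 1 completed (1 total).
Step 2: advance 1 -> fork_pos = 12 + 1 = 13. Next multiple of 7 is 14 (not reached); still 1 fragment(s).
Step 3: advance 18 -> fork_pos = 13 + 18 = 31. Reached multiple(s) of 7: 14, 21, 28 -> fragments 2-4 completed (4 total).
Check: final fork_pos = 31; the multiples of 7 that are <= 31 are 7..28 -> 31 // 7 = 4 completed fragment(s).

Answer: 4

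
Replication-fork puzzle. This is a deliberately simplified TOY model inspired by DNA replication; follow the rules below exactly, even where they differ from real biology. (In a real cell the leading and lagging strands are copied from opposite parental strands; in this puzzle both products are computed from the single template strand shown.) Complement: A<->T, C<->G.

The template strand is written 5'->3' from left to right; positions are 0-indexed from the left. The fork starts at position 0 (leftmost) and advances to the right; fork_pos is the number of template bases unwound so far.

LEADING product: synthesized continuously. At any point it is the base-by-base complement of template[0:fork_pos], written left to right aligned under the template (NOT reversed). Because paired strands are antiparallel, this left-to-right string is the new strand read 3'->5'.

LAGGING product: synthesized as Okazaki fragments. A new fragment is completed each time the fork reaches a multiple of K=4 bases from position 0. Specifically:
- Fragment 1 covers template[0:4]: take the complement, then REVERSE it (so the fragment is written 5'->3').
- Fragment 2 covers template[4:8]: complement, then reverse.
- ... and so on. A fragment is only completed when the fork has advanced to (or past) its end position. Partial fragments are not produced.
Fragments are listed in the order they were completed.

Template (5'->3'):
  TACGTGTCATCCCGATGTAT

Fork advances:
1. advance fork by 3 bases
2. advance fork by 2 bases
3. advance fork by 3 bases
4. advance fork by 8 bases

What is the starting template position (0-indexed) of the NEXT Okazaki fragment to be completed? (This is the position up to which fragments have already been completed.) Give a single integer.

Answer: 16

Derivation:
Step 1: advance 3 -> fork_pos = 0 + 3 = 3. Next multiple of 4 is 4 (not reached); still 0 fragment(s).
Step 2: advance 2 -> fork_pos = 3 + 2 = 5. Reached multiple(s) of 4: 4 -> fragment 1 completed (1 total).
Step 3: advance 3 -> fork_pos = 5 + 3 = 8. Reached multiple(s) of 4: 8 -> fragment 2 completed (2 total).
Step 4: advance 8 -> fork_pos = 8 + 8 = 16. Reached multiple(s) of 4: 12, 16 -> fragments 3-4 completed (4 total).
4 fragment(s) completed, covering template[0:16] (4 x 4 = 16). The next fragment, fragment 5, covers template[16:20], so it starts at position 16.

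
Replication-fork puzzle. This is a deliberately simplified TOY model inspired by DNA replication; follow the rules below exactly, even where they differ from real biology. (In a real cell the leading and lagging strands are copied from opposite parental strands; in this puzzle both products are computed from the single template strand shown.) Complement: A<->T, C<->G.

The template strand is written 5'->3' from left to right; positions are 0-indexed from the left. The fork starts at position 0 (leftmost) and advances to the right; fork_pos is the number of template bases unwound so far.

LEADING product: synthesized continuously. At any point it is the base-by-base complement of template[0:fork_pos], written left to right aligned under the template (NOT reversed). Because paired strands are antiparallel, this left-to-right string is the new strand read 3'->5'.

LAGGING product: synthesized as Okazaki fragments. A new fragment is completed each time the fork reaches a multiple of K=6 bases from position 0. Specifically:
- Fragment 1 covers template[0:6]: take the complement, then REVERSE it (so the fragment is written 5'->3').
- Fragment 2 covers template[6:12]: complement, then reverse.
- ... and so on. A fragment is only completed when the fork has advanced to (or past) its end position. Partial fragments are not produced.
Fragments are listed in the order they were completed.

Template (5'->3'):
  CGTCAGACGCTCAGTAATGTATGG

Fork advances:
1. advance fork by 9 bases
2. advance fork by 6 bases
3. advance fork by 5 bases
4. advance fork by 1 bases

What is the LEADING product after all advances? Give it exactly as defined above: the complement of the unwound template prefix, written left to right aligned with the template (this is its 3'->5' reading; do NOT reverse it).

Step 1: advance 9 -> fork_pos = 0 + 9 = 9.
Step 2: advance 6 -> fork_pos = 9 + 6 = 15.
Step 3: advance 5 -> fork_pos = 15 + 5 = 20.
Step 4: advance 1 -> fork_pos = 20 + 1 = 21.
Unwound prefix: template[0:21] = CGTCAGACGCTCAGTAATGTA
Complement it base by base (A<->T, C<->G), keeping left-to-right order:
  [0:5] CGTCA -> GCAGT
  [5:10] GACGC -> CTGCG
  [10:15] TCAGT -> AGTCA
  [15:20] AATGT -> TTACA
  [20:21] A -> T
Concatenate: GCAGTCTGCGAGTCATTACAT (length 21; written aligned with the template, i.e. 3'->5').

Answer: GCAGTCTGCGAGTCATTACAT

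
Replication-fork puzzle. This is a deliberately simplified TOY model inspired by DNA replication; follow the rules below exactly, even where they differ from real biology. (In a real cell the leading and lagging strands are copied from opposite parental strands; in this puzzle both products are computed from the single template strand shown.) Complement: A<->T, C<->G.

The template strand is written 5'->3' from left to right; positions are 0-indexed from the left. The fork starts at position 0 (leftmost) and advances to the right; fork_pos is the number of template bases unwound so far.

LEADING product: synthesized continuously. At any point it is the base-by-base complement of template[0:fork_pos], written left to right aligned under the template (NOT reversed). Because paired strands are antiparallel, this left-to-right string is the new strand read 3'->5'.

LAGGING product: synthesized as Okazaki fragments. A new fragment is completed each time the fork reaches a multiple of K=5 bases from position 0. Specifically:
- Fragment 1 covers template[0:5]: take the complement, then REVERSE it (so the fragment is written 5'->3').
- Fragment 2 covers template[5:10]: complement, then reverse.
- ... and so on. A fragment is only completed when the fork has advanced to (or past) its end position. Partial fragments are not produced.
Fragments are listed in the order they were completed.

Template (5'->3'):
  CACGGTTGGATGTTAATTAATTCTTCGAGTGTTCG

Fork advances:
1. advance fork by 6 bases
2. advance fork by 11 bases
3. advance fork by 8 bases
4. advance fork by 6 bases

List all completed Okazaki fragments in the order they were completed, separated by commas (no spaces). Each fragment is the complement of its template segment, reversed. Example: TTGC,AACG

Answer: CCGTG,TCCAA,TAACA,TTAAT,AAGAA,ACTCG

Derivation:
Step 1: advance 6 -> fork_pos = 0 + 6 = 6. Reached multiple(s) of 5: 5 -> fragment 1 completed (1 total).
Step 2: advance 11 -> fork_pos = 6 + 11 = 17. Reached multiple(s) of 5: 10, 15 -> fragments 2-3 completed (3 total).
Step 3: advance 8 -> fork_pos = 17 + 8 = 25. Reached multiple(s) of 5: 20, 25 -> fragments 4-5 completed (5 total).
Step 4: advance 6 -> fork_pos = 25 + 6 = 31. Reached multiple(s) of 5: 30 -> fragment 6 completed (6 total).
Final fork_pos = 31, so 6 fragment(s) are complete. Build each: template segment -> complement -> reverse.
Fragment 1: template[0:5] = CACGG -> complement GTGCC -> reversed CCGTG
Fragment 2: template[5:10] = TTGGA -> complement AACCT -> reversed TCCAA
Fragment 3: template[10:15] = TGTTA -> complement ACAAT -> reversed TAACA
Fragment 4: template[15:20] = ATTAA -> complement TAATT -> reversed TTAAT
Fragment 5: template[20:25] = TTCTT -> complement AAGAA -> reversed AAGAA
Fragment 6: template[25:30] = CGAGT -> complement GCTCA -> reversed ACTCG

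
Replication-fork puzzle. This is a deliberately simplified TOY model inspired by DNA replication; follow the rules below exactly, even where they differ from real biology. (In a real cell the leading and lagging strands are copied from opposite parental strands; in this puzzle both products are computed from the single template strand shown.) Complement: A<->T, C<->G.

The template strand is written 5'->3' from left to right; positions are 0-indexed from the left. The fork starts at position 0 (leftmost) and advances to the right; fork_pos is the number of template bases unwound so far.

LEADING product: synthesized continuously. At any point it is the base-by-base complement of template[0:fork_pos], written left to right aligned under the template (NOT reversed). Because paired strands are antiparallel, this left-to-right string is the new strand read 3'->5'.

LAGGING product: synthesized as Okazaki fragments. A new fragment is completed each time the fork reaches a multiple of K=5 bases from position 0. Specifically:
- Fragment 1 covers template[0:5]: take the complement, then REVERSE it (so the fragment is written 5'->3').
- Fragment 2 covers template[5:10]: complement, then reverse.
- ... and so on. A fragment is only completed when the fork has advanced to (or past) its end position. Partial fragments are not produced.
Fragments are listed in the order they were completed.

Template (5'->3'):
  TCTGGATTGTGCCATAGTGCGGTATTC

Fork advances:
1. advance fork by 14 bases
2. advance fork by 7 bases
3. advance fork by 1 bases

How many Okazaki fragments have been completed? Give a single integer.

Step 1: advance 14 -> fork_pos = 0 + 14 = 14. Reached multiple(s) of 5: 5, 10 -> fragments 1-2 completed (2 total).
Step 2: advance 7 -> fork_pos = 14 + 7 = 21. Reached multiple(s) of 5: 15, 20 -> fragments 3-4 completed (4 total).
Step 3: advance 1 -> fork_pos = 21 + 1 = 22. Next multiple of 5 is 25 (not reached); still 4 fragment(s).
Check: final fork_pos = 22; the multiples of 5 that are <= 22 are 5..20 -> 22 // 5 = 4 completed fragment(s).

Answer: 4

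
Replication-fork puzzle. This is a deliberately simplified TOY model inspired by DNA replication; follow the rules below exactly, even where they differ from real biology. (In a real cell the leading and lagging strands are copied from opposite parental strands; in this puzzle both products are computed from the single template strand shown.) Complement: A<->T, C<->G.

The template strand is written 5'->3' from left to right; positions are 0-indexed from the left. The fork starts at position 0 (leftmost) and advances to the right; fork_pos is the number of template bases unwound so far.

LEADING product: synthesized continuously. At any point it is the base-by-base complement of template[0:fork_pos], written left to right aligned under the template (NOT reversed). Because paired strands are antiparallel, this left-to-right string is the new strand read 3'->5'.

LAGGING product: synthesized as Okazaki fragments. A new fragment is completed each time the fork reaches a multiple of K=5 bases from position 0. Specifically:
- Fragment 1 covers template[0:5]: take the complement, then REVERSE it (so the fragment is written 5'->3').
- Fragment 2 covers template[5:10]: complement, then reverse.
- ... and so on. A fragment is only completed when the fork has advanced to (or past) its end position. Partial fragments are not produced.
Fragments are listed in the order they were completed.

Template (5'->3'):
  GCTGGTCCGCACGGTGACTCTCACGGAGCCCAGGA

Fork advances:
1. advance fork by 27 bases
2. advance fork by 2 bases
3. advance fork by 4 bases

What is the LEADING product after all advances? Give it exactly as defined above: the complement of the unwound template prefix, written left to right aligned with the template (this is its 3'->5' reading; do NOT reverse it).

Answer: CGACCAGGCGTGCCACTGAGAGTGCCTCGGGTC

Derivation:
Step 1: advance 27 -> fork_pos = 0 + 27 = 27.
Step 2: advance 2 -> fork_pos = 27 + 2 = 29.
Step 3: advance 4 -> fork_pos = 29 + 4 = 33.
Unwound prefix: template[0:33] = GCTGGTCCGCACGGTGACTCTCACGGAGCCCAG
Complement it base by base (A<->T, C<->G), keeping left-to-right order:
  [0:5] GCTGG -> CGACC
  [5:10] TCCGC -> AGGCG
  [10:15] ACGGT -> TGCCA
  [15:20] GACTC -> CTGAG
  [20:25] TCACG -> AGTGC
  [25:30] GAGCC -> CTCGG
  [30:33] CAG -> GTC
Concatenate: CGACCAGGCGTGCCACTGAGAGTGCCTCGGGTC (length 33; written aligned with the template, i.e. 3'->5').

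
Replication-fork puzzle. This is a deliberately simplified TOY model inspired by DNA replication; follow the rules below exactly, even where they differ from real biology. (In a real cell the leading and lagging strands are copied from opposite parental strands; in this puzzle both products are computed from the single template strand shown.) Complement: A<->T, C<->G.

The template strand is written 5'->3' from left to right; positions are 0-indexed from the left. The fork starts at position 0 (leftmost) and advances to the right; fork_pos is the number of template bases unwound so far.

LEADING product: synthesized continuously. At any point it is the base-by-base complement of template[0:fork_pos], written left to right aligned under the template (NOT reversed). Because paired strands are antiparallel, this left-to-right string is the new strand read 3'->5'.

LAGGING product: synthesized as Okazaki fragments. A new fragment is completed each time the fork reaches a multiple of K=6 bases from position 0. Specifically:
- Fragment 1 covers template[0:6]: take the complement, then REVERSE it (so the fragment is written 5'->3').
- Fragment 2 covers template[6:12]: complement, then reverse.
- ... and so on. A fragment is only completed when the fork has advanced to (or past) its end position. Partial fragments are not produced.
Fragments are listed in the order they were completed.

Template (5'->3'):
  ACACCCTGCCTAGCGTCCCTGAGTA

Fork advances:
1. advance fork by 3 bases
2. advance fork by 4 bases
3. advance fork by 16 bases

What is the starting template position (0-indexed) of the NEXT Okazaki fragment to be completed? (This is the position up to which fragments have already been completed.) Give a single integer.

Step 1: advance 3 -> fork_pos = 0 + 3 = 3. Next multiple of 6 is 6 (not reached); still 0 fragment(s).
Step 2: advance 4 -> fork_pos = 3 + 4 = 7. Reached multiple(s) of 6: 6 -> fragment 1 completed (1 total).
Step 3: advance 16 -> fork_pos = 7 + 16 = 23. Reached multiple(s) of 6: 12, 18 -> fragments 2-3 completed (3 total).
3 fragment(s) completed, covering template[0:18] (3 x 6 = 18). The next fragment, fragment 4, covers template[18:24], so it starts at position 18.

Answer: 18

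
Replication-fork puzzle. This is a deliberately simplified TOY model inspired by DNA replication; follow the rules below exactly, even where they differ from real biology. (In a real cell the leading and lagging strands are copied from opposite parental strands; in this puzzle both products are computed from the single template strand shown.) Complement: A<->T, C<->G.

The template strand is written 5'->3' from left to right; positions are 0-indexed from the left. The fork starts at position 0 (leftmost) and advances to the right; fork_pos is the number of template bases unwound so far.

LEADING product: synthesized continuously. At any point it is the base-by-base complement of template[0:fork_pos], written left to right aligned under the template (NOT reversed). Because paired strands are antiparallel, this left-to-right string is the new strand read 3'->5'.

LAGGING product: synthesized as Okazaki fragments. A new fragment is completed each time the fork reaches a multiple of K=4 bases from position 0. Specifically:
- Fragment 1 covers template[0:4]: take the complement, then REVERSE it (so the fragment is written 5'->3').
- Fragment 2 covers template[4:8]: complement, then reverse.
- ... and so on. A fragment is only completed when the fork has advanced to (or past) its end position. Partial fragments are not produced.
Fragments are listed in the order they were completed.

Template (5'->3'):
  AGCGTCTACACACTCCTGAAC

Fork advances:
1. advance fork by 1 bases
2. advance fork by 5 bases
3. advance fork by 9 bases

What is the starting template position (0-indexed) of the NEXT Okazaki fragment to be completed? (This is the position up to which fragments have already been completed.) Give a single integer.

Answer: 12

Derivation:
Step 1: advance 1 -> fork_pos = 0 + 1 = 1. Next multiple of 4 is 4 (not reached); still 0 fragment(s).
Step 2: advance 5 -> fork_pos = 1 + 5 = 6. Reached multiple(s) of 4: 4 -> fragment 1 completed (1 total).
Step 3: advance 9 -> fork_pos = 6 + 9 = 15. Reached multiple(s) of 4: 8, 12 -> fragments 2-3 completed (3 total).
3 fragment(s) completed, covering template[0:12] (3 x 4 = 12). The next fragment, fragment 4, covers template[12:16], so it starts at position 12.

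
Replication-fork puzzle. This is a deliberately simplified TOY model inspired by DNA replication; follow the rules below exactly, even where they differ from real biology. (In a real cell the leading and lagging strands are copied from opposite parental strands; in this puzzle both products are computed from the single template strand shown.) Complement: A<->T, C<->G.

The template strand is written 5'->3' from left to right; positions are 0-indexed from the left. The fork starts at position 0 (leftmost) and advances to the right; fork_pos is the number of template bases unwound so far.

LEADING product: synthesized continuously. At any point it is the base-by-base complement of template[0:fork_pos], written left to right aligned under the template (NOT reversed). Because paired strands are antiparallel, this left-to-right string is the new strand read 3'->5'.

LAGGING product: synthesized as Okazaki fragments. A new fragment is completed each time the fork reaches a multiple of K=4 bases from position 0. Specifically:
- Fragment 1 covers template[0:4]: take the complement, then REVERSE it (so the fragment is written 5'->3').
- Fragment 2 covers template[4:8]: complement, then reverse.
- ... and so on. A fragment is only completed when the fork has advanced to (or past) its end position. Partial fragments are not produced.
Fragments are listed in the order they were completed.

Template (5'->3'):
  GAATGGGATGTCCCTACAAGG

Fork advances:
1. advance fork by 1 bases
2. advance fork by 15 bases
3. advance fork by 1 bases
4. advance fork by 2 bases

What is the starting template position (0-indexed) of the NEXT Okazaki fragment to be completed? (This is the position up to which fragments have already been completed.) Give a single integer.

Answer: 16

Derivation:
Step 1: advance 1 -> fork_pos = 0 + 1 = 1. Next multiple of 4 is 4 (not reached); still 0 fragment(s).
Step 2: advance 15 -> fork_pos = 1 + 15 = 16. Reached multiple(s) of 4: 4, 8, 12, 16 -> fragments 1-4 completed (4 total).
Step 3: advance 1 -> fork_pos = 16 + 1 = 17. Next multiple of 4 is 20 (not reached); still 4 fragment(s).
Step 4: advance 2 -> fork_pos = 17 + 2 = 19. Next multiple of 4 is 20 (not reached); still 4 fragment(s).
4 fragment(s) completed, covering template[0:16] (4 x 4 = 16). The next fragment, fragment 5, covers template[16:20], so it starts at position 16.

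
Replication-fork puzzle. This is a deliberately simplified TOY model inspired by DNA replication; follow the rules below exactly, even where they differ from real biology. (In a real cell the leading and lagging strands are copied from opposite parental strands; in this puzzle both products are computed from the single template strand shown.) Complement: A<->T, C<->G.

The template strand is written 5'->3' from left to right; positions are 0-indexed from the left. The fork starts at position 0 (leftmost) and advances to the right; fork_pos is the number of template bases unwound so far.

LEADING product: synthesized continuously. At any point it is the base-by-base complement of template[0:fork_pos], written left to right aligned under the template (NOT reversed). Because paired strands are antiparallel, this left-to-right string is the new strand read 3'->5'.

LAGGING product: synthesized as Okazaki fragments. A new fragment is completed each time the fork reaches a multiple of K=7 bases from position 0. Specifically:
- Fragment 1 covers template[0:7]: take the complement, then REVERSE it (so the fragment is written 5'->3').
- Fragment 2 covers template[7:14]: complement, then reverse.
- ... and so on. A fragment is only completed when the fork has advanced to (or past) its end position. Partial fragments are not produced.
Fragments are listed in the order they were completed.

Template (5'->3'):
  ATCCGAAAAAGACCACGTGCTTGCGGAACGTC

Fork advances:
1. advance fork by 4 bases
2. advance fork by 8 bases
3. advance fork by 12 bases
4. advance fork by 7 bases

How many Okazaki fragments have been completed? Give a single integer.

Answer: 4

Derivation:
Step 1: advance 4 -> fork_pos = 0 + 4 = 4. Next multiple of 7 is 7 (not reached); still 0 fragment(s).
Step 2: advance 8 -> fork_pos = 4 + 8 = 12. Reached multiple(s) of 7: 7 -> fragment 1 completed (1 total).
Step 3: advance 12 -> fork_pos = 12 + 12 = 24. Reached multiple(s) of 7: 14, 21 -> fragments 2-3 completed (3 total).
Step 4: advance 7 -> fork_pos = 24 + 7 = 31. Reached multiple(s) of 7: 28 -> fragment 4 completed (4 total).
Check: final fork_pos = 31; the multiples of 7 that are <= 31 are 7..28 -> 31 // 7 = 4 completed fragment(s).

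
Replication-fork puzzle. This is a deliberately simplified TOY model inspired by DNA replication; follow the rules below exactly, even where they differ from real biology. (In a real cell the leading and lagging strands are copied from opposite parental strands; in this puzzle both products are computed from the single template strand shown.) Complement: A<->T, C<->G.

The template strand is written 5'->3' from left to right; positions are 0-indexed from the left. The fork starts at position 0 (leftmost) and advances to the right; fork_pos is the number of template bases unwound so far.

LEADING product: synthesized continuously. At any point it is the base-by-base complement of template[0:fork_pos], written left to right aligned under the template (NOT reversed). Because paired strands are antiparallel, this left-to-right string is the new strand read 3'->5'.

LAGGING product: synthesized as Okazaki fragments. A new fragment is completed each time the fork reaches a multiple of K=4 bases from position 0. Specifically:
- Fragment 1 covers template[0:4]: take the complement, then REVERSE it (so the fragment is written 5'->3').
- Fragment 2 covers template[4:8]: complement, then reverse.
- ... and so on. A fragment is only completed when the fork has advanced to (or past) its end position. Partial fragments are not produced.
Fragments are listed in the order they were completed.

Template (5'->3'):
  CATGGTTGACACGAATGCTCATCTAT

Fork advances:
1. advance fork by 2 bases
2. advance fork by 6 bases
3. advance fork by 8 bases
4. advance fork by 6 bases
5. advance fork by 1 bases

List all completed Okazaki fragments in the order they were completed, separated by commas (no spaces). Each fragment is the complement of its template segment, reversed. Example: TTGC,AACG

Step 1: advance 2 -> fork_pos = 0 + 2 = 2. Next multiple of 4 is 4 (not reached); still 0 fragment(s).
Step 2: advance 6 -> fork_pos = 2 + 6 = 8. Reached multiple(s) of 4: 4, 8 -> fragments 1-2 completed (2 total).
Step 3: advance 8 -> fork_pos = 8 + 8 = 16. Reached multiple(s) of 4: 12, 16 -> fragments 3-4 completed (4 total).
Step 4: advance 6 -> fork_pos = 16 + 6 = 22. Reached multiple(s) of 4: 20 -> fragment 5 completed (5 total).
Step 5: advance 1 -> fork_pos = 22 + 1 = 23. Next multiple of 4 is 24 (not reached); still 5 fragment(s).
Final fork_pos = 23, so 5 fragment(s) are complete. Build each: template segment -> complement -> reverse.
Fragment 1: template[0:4] = CATG -> complement GTAC -> reversed CATG
Fragment 2: template[4:8] = GTTG -> complement CAAC -> reversed CAAC
Fragment 3: template[8:12] = ACAC -> complement TGTG -> reversed GTGT
Fragment 4: template[12:16] = GAAT -> complement CTTA -> reversed ATTC
Fragment 5: template[16:20] = GCTC -> complement CGAG -> reversed GAGC

Answer: CATG,CAAC,GTGT,ATTC,GAGC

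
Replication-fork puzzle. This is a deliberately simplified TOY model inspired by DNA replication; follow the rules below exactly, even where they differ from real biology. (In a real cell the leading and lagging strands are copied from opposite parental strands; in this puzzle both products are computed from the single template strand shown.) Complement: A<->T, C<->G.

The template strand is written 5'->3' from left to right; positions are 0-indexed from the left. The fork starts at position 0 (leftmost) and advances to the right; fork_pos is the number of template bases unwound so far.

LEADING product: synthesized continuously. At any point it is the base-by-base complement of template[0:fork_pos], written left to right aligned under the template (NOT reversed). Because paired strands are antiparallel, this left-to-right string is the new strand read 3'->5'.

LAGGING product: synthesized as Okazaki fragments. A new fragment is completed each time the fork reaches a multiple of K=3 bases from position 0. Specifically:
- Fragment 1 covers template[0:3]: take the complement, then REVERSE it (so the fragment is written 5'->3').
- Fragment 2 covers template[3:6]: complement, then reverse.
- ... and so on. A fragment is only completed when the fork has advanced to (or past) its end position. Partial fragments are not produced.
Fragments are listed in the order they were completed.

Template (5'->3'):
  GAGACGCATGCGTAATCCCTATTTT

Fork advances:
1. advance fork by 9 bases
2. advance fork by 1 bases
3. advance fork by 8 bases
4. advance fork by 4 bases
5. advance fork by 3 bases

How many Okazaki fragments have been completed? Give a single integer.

Step 1: advance 9 -> fork_pos = 0 + 9 = 9. Reached multiple(s) of 3: 3, 6, 9 -> fragments 1-3 completed (3 total).
Step 2: advance 1 -> fork_pos = 9 + 1 = 10. Next multiple of 3 is 12 (not reached); still 3 fragment(s).
Step 3: advance 8 -> fork_pos = 10 + 8 = 18. Reached multiple(s) of 3: 12, 15, 18 -> fragments 4-6 completed (6 total).
Step 4: advance 4 -> fork_pos = 18 + 4 = 22. Reached multiple(s) of 3: 21 -> fragment 7 completed (7 total).
Step 5: advance 3 -> fork_pos = 22 + 3 = 25. Reached multiple(s) of 3: 24 -> fragment 8 completed (8 total).
Check: final fork_pos = 25; the multiples of 3 that are <= 25 are 3..24 -> 25 // 3 = 8 completed fragment(s).

Answer: 8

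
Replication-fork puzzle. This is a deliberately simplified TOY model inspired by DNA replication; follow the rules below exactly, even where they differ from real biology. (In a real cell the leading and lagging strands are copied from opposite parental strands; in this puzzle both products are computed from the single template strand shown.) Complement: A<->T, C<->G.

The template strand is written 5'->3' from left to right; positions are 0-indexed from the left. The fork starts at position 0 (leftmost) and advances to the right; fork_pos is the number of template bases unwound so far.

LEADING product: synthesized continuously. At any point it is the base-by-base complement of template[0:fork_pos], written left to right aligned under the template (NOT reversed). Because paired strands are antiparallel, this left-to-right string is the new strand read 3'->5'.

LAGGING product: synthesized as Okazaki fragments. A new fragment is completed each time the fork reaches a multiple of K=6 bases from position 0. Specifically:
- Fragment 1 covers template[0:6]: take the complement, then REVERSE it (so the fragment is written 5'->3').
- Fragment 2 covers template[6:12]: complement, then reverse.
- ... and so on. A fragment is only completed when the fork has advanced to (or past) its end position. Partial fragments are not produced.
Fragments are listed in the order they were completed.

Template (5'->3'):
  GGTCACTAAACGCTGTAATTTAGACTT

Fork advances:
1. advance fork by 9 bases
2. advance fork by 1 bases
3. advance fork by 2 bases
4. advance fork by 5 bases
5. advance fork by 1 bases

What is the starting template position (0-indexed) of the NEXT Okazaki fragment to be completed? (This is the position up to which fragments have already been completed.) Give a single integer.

Answer: 18

Derivation:
Step 1: advance 9 -> fork_pos = 0 + 9 = 9. Reached multiple(s) of 6: 6 -> fragment 1 completed (1 total).
Step 2: advance 1 -> fork_pos = 9 + 1 = 10. Next multiple of 6 is 12 (not reached); still 1 fragment(s).
Step 3: advance 2 -> fork_pos = 10 + 2 = 12. Reached multiple(s) of 6: 12 -> fragment 2 completed (2 total).
Step 4: advance 5 -> fork_pos = 12 + 5 = 17. Next multiple of 6 is 18 (not reached); still 2 fragment(s).
Step 5: advance 1 -> fork_pos = 17 + 1 = 18. Reached multiple(s) of 6: 18 -> fragment 3 completed (3 total).
3 fragment(s) completed, covering template[0:18] (3 x 6 = 18). The next fragment, fragment 4, covers template[18:24], so it starts at position 18.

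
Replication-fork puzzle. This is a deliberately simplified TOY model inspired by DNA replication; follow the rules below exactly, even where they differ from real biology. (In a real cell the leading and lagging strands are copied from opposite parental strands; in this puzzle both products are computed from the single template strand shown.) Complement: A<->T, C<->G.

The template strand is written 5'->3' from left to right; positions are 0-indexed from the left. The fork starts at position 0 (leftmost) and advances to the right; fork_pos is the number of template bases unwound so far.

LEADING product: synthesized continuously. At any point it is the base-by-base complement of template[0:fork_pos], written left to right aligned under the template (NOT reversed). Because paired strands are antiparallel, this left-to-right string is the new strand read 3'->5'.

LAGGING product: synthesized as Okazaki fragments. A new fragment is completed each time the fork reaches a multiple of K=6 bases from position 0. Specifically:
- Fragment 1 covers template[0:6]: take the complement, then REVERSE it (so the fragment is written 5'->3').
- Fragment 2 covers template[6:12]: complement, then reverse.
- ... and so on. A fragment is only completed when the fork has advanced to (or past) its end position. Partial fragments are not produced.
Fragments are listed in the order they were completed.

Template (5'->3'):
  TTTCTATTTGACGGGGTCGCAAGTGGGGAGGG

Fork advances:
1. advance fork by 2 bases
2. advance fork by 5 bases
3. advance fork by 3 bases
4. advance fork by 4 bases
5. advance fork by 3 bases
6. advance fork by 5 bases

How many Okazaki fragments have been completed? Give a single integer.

Step 1: advance 2 -> fork_pos = 0 + 2 = 2. Next multiple of 6 is 6 (not reached); still 0 fragment(s).
Step 2: advance 5 -> fork_pos = 2 + 5 = 7. Reached multiple(s) of 6: 6 -> fragment 1 completed (1 total).
Step 3: advance 3 -> fork_pos = 7 + 3 = 10. Next multiple of 6 is 12 (not reached); still 1 fragment(s).
Step 4: advance 4 -> fork_pos = 10 + 4 = 14. Reached multiple(s) of 6: 12 -> fragment 2 completed (2 total).
Step 5: advance 3 -> fork_pos = 14 + 3 = 17. Next multiple of 6 is 18 (not reached); still 2 fragment(s).
Step 6: advance 5 -> fork_pos = 17 + 5 = 22. Reached multiple(s) of 6: 18 -> fragment 3 completed (3 total).
Check: final fork_pos = 22; the multiples of 6 that are <= 22 are 6..18 -> 22 // 6 = 3 completed fragment(s).

Answer: 3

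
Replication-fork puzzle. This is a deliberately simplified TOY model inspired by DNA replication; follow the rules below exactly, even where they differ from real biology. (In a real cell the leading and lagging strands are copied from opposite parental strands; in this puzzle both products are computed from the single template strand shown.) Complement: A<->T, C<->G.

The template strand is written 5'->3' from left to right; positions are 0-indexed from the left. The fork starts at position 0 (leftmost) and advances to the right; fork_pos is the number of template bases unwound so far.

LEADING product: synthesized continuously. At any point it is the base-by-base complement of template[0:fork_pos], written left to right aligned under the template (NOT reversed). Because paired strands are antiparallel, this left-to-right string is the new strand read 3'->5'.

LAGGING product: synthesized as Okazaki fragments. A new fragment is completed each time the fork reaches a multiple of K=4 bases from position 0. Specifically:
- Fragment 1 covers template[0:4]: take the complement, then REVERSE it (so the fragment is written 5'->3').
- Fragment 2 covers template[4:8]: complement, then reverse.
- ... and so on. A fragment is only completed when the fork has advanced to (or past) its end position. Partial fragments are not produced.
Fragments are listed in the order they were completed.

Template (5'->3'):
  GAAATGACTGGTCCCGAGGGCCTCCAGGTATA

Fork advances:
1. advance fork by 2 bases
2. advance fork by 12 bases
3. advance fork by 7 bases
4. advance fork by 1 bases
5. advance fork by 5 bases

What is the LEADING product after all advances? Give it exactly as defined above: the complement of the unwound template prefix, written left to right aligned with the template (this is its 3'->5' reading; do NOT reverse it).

Step 1: advance 2 -> fork_pos = 0 + 2 = 2.
Step 2: advance 12 -> fork_pos = 2 + 12 = 14.
Step 3: advance 7 -> fork_pos = 14 + 7 = 21.
Step 4: advance 1 -> fork_pos = 21 + 1 = 22.
Step 5: advance 5 -> fork_pos = 22 + 5 = 27.
Unwound prefix: template[0:27] = GAAATGACTGGTCCCGAGGGCCTCCAG
Complement it base by base (A<->T, C<->G), keeping left-to-right order:
  [0:5] GAAAT -> CTTTA
  [5:10] GACTG -> CTGAC
  [10:15] GTCCC -> CAGGG
  [15:20] GAGGG -> CTCCC
  [20:25] CCTCC -> GGAGG
  [25:27] AG -> TC
Concatenate: CTTTACTGACCAGGGCTCCCGGAGGTC (length 27; written aligned with the template, i.e. 3'->5').

Answer: CTTTACTGACCAGGGCTCCCGGAGGTC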